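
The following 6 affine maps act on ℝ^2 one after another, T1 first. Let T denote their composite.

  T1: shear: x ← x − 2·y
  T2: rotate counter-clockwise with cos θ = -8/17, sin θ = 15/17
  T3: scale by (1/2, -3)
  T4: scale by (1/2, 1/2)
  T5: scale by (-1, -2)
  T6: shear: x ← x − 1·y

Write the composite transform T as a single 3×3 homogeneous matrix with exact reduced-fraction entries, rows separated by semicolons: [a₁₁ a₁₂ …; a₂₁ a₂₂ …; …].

T = [-43/17 455/68 0; 45/17 -114/17 0; 0 0 1]

T1 = [1 -2 0; 0 1 0; 0 0 1]
T2·T1 = [-8/17 1/17 0; 15/17 -38/17 0; 0 0 1]
T3·…·T1 = [-4/17 1/34 0; -45/17 114/17 0; 0 0 1]
T4·…·T1 = [-2/17 1/68 0; -45/34 57/17 0; 0 0 1]
T5·…·T1 = [2/17 -1/68 0; 45/17 -114/17 0; 0 0 1]
T6·…·T1 = [-43/17 455/68 0; 45/17 -114/17 0; 0 0 1]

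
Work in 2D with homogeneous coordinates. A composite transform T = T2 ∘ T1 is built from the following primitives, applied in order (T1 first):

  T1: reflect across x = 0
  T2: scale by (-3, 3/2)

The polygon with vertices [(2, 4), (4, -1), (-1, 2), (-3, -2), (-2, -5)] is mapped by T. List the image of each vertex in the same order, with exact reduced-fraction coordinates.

T1 reflect across x = 0: (2, 4) → (-2, 4); (4, -1) → (-4, -1); (-1, 2) → (1, 2); (-3, -2) → (3, -2); (-2, -5) → (2, -5)
T2 scale by (-3, 3/2): (-2, 4) → (6, 6); (-4, -1) → (12, -3/2); (1, 2) → (-3, 3); (3, -2) → (-9, -3); (2, -5) → (-6, -15/2)

image vertices: (6, 6), (12, -3/2), (-3, 3), (-9, -3), (-6, -15/2)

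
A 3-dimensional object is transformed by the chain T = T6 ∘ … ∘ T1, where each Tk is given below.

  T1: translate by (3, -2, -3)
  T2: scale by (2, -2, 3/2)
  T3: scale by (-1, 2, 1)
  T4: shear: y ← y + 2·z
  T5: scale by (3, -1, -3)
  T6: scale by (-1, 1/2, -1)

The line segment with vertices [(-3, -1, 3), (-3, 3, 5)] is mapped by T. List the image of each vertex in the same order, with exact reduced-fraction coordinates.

image vertices: (0, -6, 0), (0, -1, 9)

T1 translate by (3, -2, -3): (-3, -1, 3) → (0, -3, 0); (-3, 3, 5) → (0, 1, 2)
T2 scale by (2, -2, 3/2): (0, -3, 0) → (0, 6, 0); (0, 1, 2) → (0, -2, 3)
T3 scale by (-1, 2, 1): (0, 6, 0) → (0, 12, 0); (0, -2, 3) → (0, -4, 3)
T4 shear: y ← y + 2·z: (0, 12, 0) → (0, 12, 0); (0, -4, 3) → (0, 2, 3)
T5 scale by (3, -1, -3): (0, 12, 0) → (0, -12, 0); (0, 2, 3) → (0, -2, -9)
T6 scale by (-1, 1/2, -1): (0, -12, 0) → (0, -6, 0); (0, -2, -9) → (0, -1, 9)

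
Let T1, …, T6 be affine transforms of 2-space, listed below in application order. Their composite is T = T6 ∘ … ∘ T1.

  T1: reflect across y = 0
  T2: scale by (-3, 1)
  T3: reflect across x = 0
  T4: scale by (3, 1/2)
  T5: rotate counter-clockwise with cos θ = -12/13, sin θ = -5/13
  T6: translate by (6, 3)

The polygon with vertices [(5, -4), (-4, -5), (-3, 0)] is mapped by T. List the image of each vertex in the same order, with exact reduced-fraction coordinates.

T1 reflect across y = 0: (5, -4) → (5, 4); (-4, -5) → (-4, 5); (-3, 0) → (-3, 0)
T2 scale by (-3, 1): (5, 4) → (-15, 4); (-4, 5) → (12, 5); (-3, 0) → (9, 0)
T3 reflect across x = 0: (-15, 4) → (15, 4); (12, 5) → (-12, 5); (9, 0) → (-9, 0)
T4 scale by (3, 1/2): (15, 4) → (45, 2); (-12, 5) → (-36, 5/2); (-9, 0) → (-27, 0)
T5 rotate counter-clockwise with cos θ = -12/13, sin θ = -5/13: (45, 2) → (-530/13, -249/13); (-36, 5/2) → (889/26, 150/13); (-27, 0) → (324/13, 135/13)
T6 translate by (6, 3): (-530/13, -249/13) → (-452/13, -210/13); (889/26, 150/13) → (1045/26, 189/13); (324/13, 135/13) → (402/13, 174/13)

image vertices: (-452/13, -210/13), (1045/26, 189/13), (402/13, 174/13)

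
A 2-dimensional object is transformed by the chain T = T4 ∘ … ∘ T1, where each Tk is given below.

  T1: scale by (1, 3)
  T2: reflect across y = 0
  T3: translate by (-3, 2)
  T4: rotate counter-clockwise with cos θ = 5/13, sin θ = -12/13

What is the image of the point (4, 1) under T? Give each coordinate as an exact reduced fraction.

T(p) = (-7/13, -17/13)

T1 scale by (1, 3): (4, 1) → (4, 3)
T2 reflect across y = 0: (4, 3) → (4, -3)
T3 translate by (-3, 2): (4, -3) → (1, -1)
T4 rotate counter-clockwise with cos θ = 5/13, sin θ = -12/13: (1, -1) → (-7/13, -17/13)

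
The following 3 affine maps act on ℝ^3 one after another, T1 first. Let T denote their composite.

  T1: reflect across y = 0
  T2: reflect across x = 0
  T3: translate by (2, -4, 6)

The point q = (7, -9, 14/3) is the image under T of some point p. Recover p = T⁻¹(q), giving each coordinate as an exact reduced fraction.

p = (-5, 5, -4/3)

T1 = [1 0 0 0; 0 -1 0 0; 0 0 1 0; 0 0 0 1]
T2·T1 = [-1 0 0 0; 0 -1 0 0; 0 0 1 0; 0 0 0 1]
T3·…·T1 = [-1 0 0 2; 0 -1 0 -4; 0 0 1 6; 0 0 0 1]
det M = 1; M⁻¹ = [-1 0 0 2; 0 -1 0 -4; 0 0 1 -6; 0 0 0 1]
M⁻¹ · (7, -9, 14/3)ᵀ = (-5, 5, -4/3)ᵀ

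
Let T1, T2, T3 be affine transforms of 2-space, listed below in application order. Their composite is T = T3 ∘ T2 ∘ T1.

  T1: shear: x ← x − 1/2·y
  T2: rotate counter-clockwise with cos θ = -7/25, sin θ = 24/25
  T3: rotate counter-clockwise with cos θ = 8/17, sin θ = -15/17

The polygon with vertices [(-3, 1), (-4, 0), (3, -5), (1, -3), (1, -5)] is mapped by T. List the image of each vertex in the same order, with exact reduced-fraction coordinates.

T1 shear: x ← x − 1/2·y: (-3, 1) → (-7/2, 1); (-4, 0) → (-4, 0); (3, -5) → (11/2, -5); (1, -3) → (5/2, -3); (1, -5) → (7/2, -5)
T2 rotate counter-clockwise with cos θ = -7/25, sin θ = 24/25: (-7/2, 1) → (1/50, -91/25); (-4, 0) → (28/25, -96/25); (11/2, -5) → (163/50, 167/25); (5/2, -3) → (109/50, 81/25); (7/2, -5) → (191/50, 119/25)
T3 rotate counter-clockwise with cos θ = 8/17, sin θ = -15/17: (1/50, -91/25) → (-1361/425, -1471/850); (28/25, -96/25) → (-1216/425, -1188/425); (163/50, 167/25) → (3157/425, 227/850); (109/50, 81/25) → (1651/425, -339/850); (191/50, 119/25) → (2549/425, -961/850)

image vertices: (-1361/425, -1471/850), (-1216/425, -1188/425), (3157/425, 227/850), (1651/425, -339/850), (2549/425, -961/850)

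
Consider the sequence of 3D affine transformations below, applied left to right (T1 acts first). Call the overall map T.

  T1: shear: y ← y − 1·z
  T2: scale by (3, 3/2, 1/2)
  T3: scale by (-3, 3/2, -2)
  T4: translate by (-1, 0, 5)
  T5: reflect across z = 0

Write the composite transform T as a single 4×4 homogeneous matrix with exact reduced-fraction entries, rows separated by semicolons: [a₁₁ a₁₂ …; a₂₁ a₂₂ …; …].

T1 = [1 0 0 0; 0 1 -1 0; 0 0 1 0; 0 0 0 1]
T2·T1 = [3 0 0 0; 0 3/2 -3/2 0; 0 0 1/2 0; 0 0 0 1]
T3·…·T1 = [-9 0 0 0; 0 9/4 -9/4 0; 0 0 -1 0; 0 0 0 1]
T4·…·T1 = [-9 0 0 -1; 0 9/4 -9/4 0; 0 0 -1 5; 0 0 0 1]
T5·…·T1 = [-9 0 0 -1; 0 9/4 -9/4 0; 0 0 1 -5; 0 0 0 1]

T = [-9 0 0 -1; 0 9/4 -9/4 0; 0 0 1 -5; 0 0 0 1]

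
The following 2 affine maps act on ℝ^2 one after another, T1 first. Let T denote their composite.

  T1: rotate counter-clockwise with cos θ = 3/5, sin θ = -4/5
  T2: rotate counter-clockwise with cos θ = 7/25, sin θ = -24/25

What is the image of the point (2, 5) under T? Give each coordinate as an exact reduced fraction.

T(p) = (14/5, -23/5)

T1 rotate counter-clockwise with cos θ = 3/5, sin θ = -4/5: (2, 5) → (26/5, 7/5)
T2 rotate counter-clockwise with cos θ = 7/25, sin θ = -24/25: (26/5, 7/5) → (14/5, -23/5)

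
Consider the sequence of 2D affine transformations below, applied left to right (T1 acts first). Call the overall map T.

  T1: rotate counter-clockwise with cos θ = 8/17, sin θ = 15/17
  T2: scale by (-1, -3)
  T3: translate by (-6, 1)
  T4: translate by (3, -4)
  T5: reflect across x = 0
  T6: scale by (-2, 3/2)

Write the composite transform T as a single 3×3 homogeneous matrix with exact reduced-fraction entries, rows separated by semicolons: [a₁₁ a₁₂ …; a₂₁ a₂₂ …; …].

T1 = [8/17 -15/17 0; 15/17 8/17 0; 0 0 1]
T2·T1 = [-8/17 15/17 0; -45/17 -24/17 0; 0 0 1]
T3·…·T1 = [-8/17 15/17 -6; -45/17 -24/17 1; 0 0 1]
T4·…·T1 = [-8/17 15/17 -3; -45/17 -24/17 -3; 0 0 1]
T5·…·T1 = [8/17 -15/17 3; -45/17 -24/17 -3; 0 0 1]
T6·…·T1 = [-16/17 30/17 -6; -135/34 -36/17 -9/2; 0 0 1]

T = [-16/17 30/17 -6; -135/34 -36/17 -9/2; 0 0 1]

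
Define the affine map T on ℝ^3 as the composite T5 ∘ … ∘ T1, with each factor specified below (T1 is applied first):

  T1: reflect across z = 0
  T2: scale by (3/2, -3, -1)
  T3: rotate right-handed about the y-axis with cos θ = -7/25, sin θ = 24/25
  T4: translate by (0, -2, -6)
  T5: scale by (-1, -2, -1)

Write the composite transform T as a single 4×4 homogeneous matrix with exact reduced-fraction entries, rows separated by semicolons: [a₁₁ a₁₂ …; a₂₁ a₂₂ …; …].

T1 = [1 0 0 0; 0 1 0 0; 0 0 -1 0; 0 0 0 1]
T2·T1 = [3/2 0 0 0; 0 -3 0 0; 0 0 1 0; 0 0 0 1]
T3·…·T1 = [-21/50 0 24/25 0; 0 -3 0 0; -36/25 0 -7/25 0; 0 0 0 1]
T4·…·T1 = [-21/50 0 24/25 0; 0 -3 0 -2; -36/25 0 -7/25 -6; 0 0 0 1]
T5·…·T1 = [21/50 0 -24/25 0; 0 6 0 4; 36/25 0 7/25 6; 0 0 0 1]

T = [21/50 0 -24/25 0; 0 6 0 4; 36/25 0 7/25 6; 0 0 0 1]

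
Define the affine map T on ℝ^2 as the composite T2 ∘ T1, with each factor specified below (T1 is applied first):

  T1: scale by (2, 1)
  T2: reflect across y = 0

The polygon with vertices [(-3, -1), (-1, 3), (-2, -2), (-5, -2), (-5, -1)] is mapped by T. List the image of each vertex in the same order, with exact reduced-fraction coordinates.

image vertices: (-6, 1), (-2, -3), (-4, 2), (-10, 2), (-10, 1)

T1 scale by (2, 1): (-3, -1) → (-6, -1); (-1, 3) → (-2, 3); (-2, -2) → (-4, -2); (-5, -2) → (-10, -2); (-5, -1) → (-10, -1)
T2 reflect across y = 0: (-6, -1) → (-6, 1); (-2, 3) → (-2, -3); (-4, -2) → (-4, 2); (-10, -2) → (-10, 2); (-10, -1) → (-10, 1)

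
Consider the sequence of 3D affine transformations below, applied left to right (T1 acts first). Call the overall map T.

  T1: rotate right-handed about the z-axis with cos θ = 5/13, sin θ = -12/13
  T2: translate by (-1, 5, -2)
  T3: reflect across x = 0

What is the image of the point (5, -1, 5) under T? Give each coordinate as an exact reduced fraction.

T(p) = (0, 0, 3)

T1 rotate right-handed about the z-axis with cos θ = 5/13, sin θ = -12/13: (5, -1, 5) → (1, -5, 5)
T2 translate by (-1, 5, -2): (1, -5, 5) → (0, 0, 3)
T3 reflect across x = 0: (0, 0, 3) → (0, 0, 3)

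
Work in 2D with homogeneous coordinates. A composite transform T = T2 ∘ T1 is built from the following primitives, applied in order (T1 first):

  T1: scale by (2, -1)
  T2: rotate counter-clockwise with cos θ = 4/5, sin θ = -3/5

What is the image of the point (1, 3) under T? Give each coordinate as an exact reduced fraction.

T1 scale by (2, -1): (1, 3) → (2, -3)
T2 rotate counter-clockwise with cos θ = 4/5, sin θ = -3/5: (2, -3) → (-1/5, -18/5)

T(p) = (-1/5, -18/5)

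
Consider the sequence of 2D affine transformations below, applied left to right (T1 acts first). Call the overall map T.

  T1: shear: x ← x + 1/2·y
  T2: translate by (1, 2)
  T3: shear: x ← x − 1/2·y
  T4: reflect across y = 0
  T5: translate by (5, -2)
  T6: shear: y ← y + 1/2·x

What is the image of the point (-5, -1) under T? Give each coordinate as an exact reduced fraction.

T1 shear: x ← x + 1/2·y: (-5, -1) → (-11/2, -1)
T2 translate by (1, 2): (-11/2, -1) → (-9/2, 1)
T3 shear: x ← x − 1/2·y: (-9/2, 1) → (-5, 1)
T4 reflect across y = 0: (-5, 1) → (-5, -1)
T5 translate by (5, -2): (-5, -1) → (0, -3)
T6 shear: y ← y + 1/2·x: (0, -3) → (0, -3)

T(p) = (0, -3)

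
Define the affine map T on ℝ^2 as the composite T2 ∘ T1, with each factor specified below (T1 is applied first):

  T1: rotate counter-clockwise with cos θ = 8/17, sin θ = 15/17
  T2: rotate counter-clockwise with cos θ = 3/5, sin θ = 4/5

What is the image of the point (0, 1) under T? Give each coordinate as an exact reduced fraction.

T1 rotate counter-clockwise with cos θ = 8/17, sin θ = 15/17: (0, 1) → (-15/17, 8/17)
T2 rotate counter-clockwise with cos θ = 3/5, sin θ = 4/5: (-15/17, 8/17) → (-77/85, -36/85)

T(p) = (-77/85, -36/85)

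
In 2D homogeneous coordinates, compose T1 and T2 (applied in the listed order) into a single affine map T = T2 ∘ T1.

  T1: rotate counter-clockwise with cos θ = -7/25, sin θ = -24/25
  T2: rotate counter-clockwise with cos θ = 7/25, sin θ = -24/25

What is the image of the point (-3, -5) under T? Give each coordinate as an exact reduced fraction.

T1 rotate counter-clockwise with cos θ = -7/25, sin θ = -24/25: (-3, -5) → (-99/25, 107/25)
T2 rotate counter-clockwise with cos θ = 7/25, sin θ = -24/25: (-99/25, 107/25) → (3, 5)

T(p) = (3, 5)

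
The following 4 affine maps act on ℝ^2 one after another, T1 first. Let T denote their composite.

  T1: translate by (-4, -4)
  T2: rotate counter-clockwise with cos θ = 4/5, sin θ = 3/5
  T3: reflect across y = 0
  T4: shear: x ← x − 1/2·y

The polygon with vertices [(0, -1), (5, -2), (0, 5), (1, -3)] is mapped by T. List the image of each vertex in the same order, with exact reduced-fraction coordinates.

T1 translate by (-4, -4): (0, -1) → (-4, -5); (5, -2) → (1, -6); (0, 5) → (-4, 1); (1, -3) → (-3, -7)
T2 rotate counter-clockwise with cos θ = 4/5, sin θ = 3/5: (-4, -5) → (-1/5, -32/5); (1, -6) → (22/5, -21/5); (-4, 1) → (-19/5, -8/5); (-3, -7) → (9/5, -37/5)
T3 reflect across y = 0: (-1/5, -32/5) → (-1/5, 32/5); (22/5, -21/5) → (22/5, 21/5); (-19/5, -8/5) → (-19/5, 8/5); (9/5, -37/5) → (9/5, 37/5)
T4 shear: x ← x − 1/2·y: (-1/5, 32/5) → (-17/5, 32/5); (22/5, 21/5) → (23/10, 21/5); (-19/5, 8/5) → (-23/5, 8/5); (9/5, 37/5) → (-19/10, 37/5)

image vertices: (-17/5, 32/5), (23/10, 21/5), (-23/5, 8/5), (-19/10, 37/5)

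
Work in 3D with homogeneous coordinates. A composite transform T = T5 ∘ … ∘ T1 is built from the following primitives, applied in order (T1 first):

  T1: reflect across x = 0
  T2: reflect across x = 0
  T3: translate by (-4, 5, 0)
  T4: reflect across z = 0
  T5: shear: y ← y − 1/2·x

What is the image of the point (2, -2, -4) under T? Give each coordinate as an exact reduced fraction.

T1 reflect across x = 0: (2, -2, -4) → (-2, -2, -4)
T2 reflect across x = 0: (-2, -2, -4) → (2, -2, -4)
T3 translate by (-4, 5, 0): (2, -2, -4) → (-2, 3, -4)
T4 reflect across z = 0: (-2, 3, -4) → (-2, 3, 4)
T5 shear: y ← y − 1/2·x: (-2, 3, 4) → (-2, 4, 4)

T(p) = (-2, 4, 4)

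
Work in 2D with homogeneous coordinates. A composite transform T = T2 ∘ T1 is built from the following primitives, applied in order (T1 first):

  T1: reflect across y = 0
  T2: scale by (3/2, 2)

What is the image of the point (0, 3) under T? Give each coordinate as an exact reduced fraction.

T1 reflect across y = 0: (0, 3) → (0, -3)
T2 scale by (3/2, 2): (0, -3) → (0, -6)

T(p) = (0, -6)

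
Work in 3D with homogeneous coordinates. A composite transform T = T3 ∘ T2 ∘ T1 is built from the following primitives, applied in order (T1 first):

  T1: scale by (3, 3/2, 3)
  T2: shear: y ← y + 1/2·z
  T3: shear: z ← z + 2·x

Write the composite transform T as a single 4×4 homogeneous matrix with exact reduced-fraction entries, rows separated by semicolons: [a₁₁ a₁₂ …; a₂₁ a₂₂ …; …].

T1 = [3 0 0 0; 0 3/2 0 0; 0 0 3 0; 0 0 0 1]
T2·T1 = [3 0 0 0; 0 3/2 3/2 0; 0 0 3 0; 0 0 0 1]
T3·…·T1 = [3 0 0 0; 0 3/2 3/2 0; 6 0 3 0; 0 0 0 1]

T = [3 0 0 0; 0 3/2 3/2 0; 6 0 3 0; 0 0 0 1]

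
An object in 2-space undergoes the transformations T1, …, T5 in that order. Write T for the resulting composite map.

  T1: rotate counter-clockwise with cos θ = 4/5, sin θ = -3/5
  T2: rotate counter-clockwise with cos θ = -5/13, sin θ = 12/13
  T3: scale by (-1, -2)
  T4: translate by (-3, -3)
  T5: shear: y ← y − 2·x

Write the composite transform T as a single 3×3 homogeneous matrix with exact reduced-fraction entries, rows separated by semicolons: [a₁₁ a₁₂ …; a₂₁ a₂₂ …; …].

T1 = [4/5 3/5 0; -3/5 4/5 0; 0 0 1]
T2·T1 = [16/65 -63/65 0; 63/65 16/65 0; 0 0 1]
T3·…·T1 = [-16/65 63/65 0; -126/65 -32/65 0; 0 0 1]
T4·…·T1 = [-16/65 63/65 -3; -126/65 -32/65 -3; 0 0 1]
T5·…·T1 = [-16/65 63/65 -3; -94/65 -158/65 3; 0 0 1]

T = [-16/65 63/65 -3; -94/65 -158/65 3; 0 0 1]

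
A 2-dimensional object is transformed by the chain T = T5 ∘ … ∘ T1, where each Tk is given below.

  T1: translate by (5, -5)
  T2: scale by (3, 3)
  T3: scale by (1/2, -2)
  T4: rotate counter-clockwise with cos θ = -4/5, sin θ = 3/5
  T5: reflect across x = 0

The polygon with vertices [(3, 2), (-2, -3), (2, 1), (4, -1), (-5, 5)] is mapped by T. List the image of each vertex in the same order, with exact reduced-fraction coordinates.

T1 translate by (5, -5): (3, 2) → (8, -3); (-2, -3) → (3, -8); (2, 1) → (7, -4); (4, -1) → (9, -6); (-5, 5) → (0, 0)
T2 scale by (3, 3): (8, -3) → (24, -9); (3, -8) → (9, -24); (7, -4) → (21, -12); (9, -6) → (27, -18); (0, 0) → (0, 0)
T3 scale by (1/2, -2): (24, -9) → (12, 18); (9, -24) → (9/2, 48); (21, -12) → (21/2, 24); (27, -18) → (27/2, 36); (0, 0) → (0, 0)
T4 rotate counter-clockwise with cos θ = -4/5, sin θ = 3/5: (12, 18) → (-102/5, -36/5); (9/2, 48) → (-162/5, -357/10); (21/2, 24) → (-114/5, -129/10); (27/2, 36) → (-162/5, -207/10); (0, 0) → (0, 0)
T5 reflect across x = 0: (-102/5, -36/5) → (102/5, -36/5); (-162/5, -357/10) → (162/5, -357/10); (-114/5, -129/10) → (114/5, -129/10); (-162/5, -207/10) → (162/5, -207/10); (0, 0) → (0, 0)

image vertices: (102/5, -36/5), (162/5, -357/10), (114/5, -129/10), (162/5, -207/10), (0, 0)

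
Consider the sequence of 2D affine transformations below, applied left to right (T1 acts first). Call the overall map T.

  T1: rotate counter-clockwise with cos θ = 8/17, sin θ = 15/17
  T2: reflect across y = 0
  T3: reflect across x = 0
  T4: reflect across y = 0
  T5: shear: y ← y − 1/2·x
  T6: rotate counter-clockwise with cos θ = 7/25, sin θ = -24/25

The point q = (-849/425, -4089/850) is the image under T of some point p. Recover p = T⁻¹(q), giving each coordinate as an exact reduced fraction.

p = (-3, 3)

T1 = [8/17 -15/17 0; 15/17 8/17 0; 0 0 1]
T2·T1 = [8/17 -15/17 0; -15/17 -8/17 0; 0 0 1]
T3·…·T1 = [-8/17 15/17 0; -15/17 -8/17 0; 0 0 1]
T4·…·T1 = [-8/17 15/17 0; 15/17 8/17 0; 0 0 1]
T5·…·T1 = [-8/17 15/17 0; 19/17 1/34 0; 0 0 1]
T6·…·T1 = [16/17 117/425 0; 13/17 -713/850 0; 0 0 1]
det M = -1; M⁻¹ = [713/850 117/425 0; 13/17 -16/17 0; 0 0 1]
M⁻¹ · (-849/425, -4089/850)ᵀ = (-3, 3)ᵀ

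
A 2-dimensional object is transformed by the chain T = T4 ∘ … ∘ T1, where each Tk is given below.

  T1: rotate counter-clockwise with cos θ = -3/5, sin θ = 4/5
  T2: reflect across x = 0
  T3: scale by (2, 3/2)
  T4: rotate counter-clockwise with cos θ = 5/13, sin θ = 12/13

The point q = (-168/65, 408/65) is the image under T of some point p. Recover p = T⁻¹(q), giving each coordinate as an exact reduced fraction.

p = (4, 0)

T1 = [-3/5 -4/5 0; 4/5 -3/5 0; 0 0 1]
T2·T1 = [3/5 4/5 0; 4/5 -3/5 0; 0 0 1]
T3·…·T1 = [6/5 8/5 0; 6/5 -9/10 0; 0 0 1]
T4·…·T1 = [-42/65 94/65 0; 102/65 147/130 0; 0 0 1]
det M = -3; M⁻¹ = [-49/130 94/195 0; 34/65 14/65 0; 0 0 1]
M⁻¹ · (-168/65, 408/65)ᵀ = (4, 0)ᵀ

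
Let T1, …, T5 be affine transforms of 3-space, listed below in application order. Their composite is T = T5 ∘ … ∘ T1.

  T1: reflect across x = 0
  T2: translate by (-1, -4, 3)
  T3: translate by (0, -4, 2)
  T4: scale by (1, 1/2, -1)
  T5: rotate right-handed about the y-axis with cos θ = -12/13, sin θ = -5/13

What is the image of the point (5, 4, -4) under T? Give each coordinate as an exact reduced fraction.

T(p) = (77/13, -2, -18/13)

T1 reflect across x = 0: (5, 4, -4) → (-5, 4, -4)
T2 translate by (-1, -4, 3): (-5, 4, -4) → (-6, 0, -1)
T3 translate by (0, -4, 2): (-6, 0, -1) → (-6, -4, 1)
T4 scale by (1, 1/2, -1): (-6, -4, 1) → (-6, -2, -1)
T5 rotate right-handed about the y-axis with cos θ = -12/13, sin θ = -5/13: (-6, -2, -1) → (77/13, -2, -18/13)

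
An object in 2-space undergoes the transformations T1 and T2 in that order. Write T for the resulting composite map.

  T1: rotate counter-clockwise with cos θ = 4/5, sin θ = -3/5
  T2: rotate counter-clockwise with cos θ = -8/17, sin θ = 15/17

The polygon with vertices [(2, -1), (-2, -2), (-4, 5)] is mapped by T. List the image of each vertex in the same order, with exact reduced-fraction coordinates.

T1 rotate counter-clockwise with cos θ = 4/5, sin θ = -3/5: (2, -1) → (1, -2); (-2, -2) → (-14/5, -2/5); (-4, 5) → (-1/5, 32/5)
T2 rotate counter-clockwise with cos θ = -8/17, sin θ = 15/17: (1, -2) → (22/17, 31/17); (-14/5, -2/5) → (142/85, -194/85); (-1/5, 32/5) → (-472/85, -271/85)

image vertices: (22/17, 31/17), (142/85, -194/85), (-472/85, -271/85)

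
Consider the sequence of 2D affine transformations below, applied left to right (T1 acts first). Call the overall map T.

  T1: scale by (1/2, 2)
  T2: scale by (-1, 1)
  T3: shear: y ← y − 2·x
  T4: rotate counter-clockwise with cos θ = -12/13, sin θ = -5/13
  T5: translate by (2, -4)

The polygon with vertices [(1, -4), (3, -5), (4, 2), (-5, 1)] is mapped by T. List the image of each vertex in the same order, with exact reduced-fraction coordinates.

image vertices: (-3/13, 69/26), (9/13, 79/26), (90/13, -138/13), (-19/13, -57/26)

T1 scale by (1/2, 2): (1, -4) → (1/2, -8); (3, -5) → (3/2, -10); (4, 2) → (2, 4); (-5, 1) → (-5/2, 2)
T2 scale by (-1, 1): (1/2, -8) → (-1/2, -8); (3/2, -10) → (-3/2, -10); (2, 4) → (-2, 4); (-5/2, 2) → (5/2, 2)
T3 shear: y ← y − 2·x: (-1/2, -8) → (-1/2, -7); (-3/2, -10) → (-3/2, -7); (-2, 4) → (-2, 8); (5/2, 2) → (5/2, -3)
T4 rotate counter-clockwise with cos θ = -12/13, sin θ = -5/13: (-1/2, -7) → (-29/13, 173/26); (-3/2, -7) → (-17/13, 183/26); (-2, 8) → (64/13, -86/13); (5/2, -3) → (-45/13, 47/26)
T5 translate by (2, -4): (-29/13, 173/26) → (-3/13, 69/26); (-17/13, 183/26) → (9/13, 79/26); (64/13, -86/13) → (90/13, -138/13); (-45/13, 47/26) → (-19/13, -57/26)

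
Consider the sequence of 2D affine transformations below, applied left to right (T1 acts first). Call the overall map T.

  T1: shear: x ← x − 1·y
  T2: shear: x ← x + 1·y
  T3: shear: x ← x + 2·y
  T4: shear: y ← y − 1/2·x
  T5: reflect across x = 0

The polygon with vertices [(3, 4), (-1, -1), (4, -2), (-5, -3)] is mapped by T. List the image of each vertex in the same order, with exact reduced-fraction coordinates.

T1 shear: x ← x − 1·y: (3, 4) → (-1, 4); (-1, -1) → (0, -1); (4, -2) → (6, -2); (-5, -3) → (-2, -3)
T2 shear: x ← x + 1·y: (-1, 4) → (3, 4); (0, -1) → (-1, -1); (6, -2) → (4, -2); (-2, -3) → (-5, -3)
T3 shear: x ← x + 2·y: (3, 4) → (11, 4); (-1, -1) → (-3, -1); (4, -2) → (0, -2); (-5, -3) → (-11, -3)
T4 shear: y ← y − 1/2·x: (11, 4) → (11, -3/2); (-3, -1) → (-3, 1/2); (0, -2) → (0, -2); (-11, -3) → (-11, 5/2)
T5 reflect across x = 0: (11, -3/2) → (-11, -3/2); (-3, 1/2) → (3, 1/2); (0, -2) → (0, -2); (-11, 5/2) → (11, 5/2)

image vertices: (-11, -3/2), (3, 1/2), (0, -2), (11, 5/2)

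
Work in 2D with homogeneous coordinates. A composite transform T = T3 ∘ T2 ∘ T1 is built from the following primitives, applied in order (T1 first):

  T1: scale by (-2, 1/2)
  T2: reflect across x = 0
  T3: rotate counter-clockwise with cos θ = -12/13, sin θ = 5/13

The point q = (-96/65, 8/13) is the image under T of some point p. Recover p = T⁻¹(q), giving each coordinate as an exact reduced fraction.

p = (4/5, 0)

T1 = [-2 0 0; 0 1/2 0; 0 0 1]
T2·T1 = [2 0 0; 0 1/2 0; 0 0 1]
T3·…·T1 = [-24/13 -5/26 0; 10/13 -6/13 0; 0 0 1]
det M = 1; M⁻¹ = [-6/13 5/26 0; -10/13 -24/13 0; 0 0 1]
M⁻¹ · (-96/65, 8/13)ᵀ = (4/5, 0)ᵀ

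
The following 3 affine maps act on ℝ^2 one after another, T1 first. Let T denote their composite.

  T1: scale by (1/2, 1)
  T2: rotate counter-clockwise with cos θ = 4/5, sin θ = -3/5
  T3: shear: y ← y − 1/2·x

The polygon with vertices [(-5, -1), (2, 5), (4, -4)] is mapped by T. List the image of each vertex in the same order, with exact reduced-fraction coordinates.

T1 scale by (1/2, 1): (-5, -1) → (-5/2, -1); (2, 5) → (1, 5); (4, -4) → (2, -4)
T2 rotate counter-clockwise with cos θ = 4/5, sin θ = -3/5: (-5/2, -1) → (-13/5, 7/10); (1, 5) → (19/5, 17/5); (2, -4) → (-4/5, -22/5)
T3 shear: y ← y − 1/2·x: (-13/5, 7/10) → (-13/5, 2); (19/5, 17/5) → (19/5, 3/2); (-4/5, -22/5) → (-4/5, -4)

image vertices: (-13/5, 2), (19/5, 3/2), (-4/5, -4)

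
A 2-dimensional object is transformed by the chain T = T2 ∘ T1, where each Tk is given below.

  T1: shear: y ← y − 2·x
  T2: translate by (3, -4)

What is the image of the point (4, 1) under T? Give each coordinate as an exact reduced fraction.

T(p) = (7, -11)

T1 shear: y ← y − 2·x: (4, 1) → (4, -7)
T2 translate by (3, -4): (4, -7) → (7, -11)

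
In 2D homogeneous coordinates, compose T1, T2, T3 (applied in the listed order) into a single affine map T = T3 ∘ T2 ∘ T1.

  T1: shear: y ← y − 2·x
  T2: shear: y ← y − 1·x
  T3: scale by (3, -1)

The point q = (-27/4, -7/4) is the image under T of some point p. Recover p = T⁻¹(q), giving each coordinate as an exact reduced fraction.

p = (-9/4, -5)

T1 = [1 0 0; -2 1 0; 0 0 1]
T2·T1 = [1 0 0; -3 1 0; 0 0 1]
T3·…·T1 = [3 0 0; 3 -1 0; 0 0 1]
det M = -3; M⁻¹ = [1/3 0 0; 1 -1 0; 0 0 1]
M⁻¹ · (-27/4, -7/4)ᵀ = (-9/4, -5)ᵀ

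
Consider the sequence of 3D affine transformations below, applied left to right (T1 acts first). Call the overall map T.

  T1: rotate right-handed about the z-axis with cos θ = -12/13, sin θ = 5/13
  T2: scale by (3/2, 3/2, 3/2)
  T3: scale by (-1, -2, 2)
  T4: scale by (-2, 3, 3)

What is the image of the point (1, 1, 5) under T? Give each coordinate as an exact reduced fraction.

T(p) = (-51/13, 63/13, 45)

T1 rotate right-handed about the z-axis with cos θ = -12/13, sin θ = 5/13: (1, 1, 5) → (-17/13, -7/13, 5)
T2 scale by (3/2, 3/2, 3/2): (-17/13, -7/13, 5) → (-51/26, -21/26, 15/2)
T3 scale by (-1, -2, 2): (-51/26, -21/26, 15/2) → (51/26, 21/13, 15)
T4 scale by (-2, 3, 3): (51/26, 21/13, 15) → (-51/13, 63/13, 45)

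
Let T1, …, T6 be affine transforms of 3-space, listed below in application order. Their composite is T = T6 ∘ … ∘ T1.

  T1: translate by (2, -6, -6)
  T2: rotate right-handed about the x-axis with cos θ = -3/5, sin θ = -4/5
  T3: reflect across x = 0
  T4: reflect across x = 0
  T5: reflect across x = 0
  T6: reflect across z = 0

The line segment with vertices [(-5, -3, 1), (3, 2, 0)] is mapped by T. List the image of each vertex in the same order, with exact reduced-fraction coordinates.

image vertices: (3, 7/5, -51/5), (-5, -12/5, -34/5)

T1 translate by (2, -6, -6): (-5, -3, 1) → (-3, -9, -5); (3, 2, 0) → (5, -4, -6)
T2 rotate right-handed about the x-axis with cos θ = -3/5, sin θ = -4/5: (-3, -9, -5) → (-3, 7/5, 51/5); (5, -4, -6) → (5, -12/5, 34/5)
T3 reflect across x = 0: (-3, 7/5, 51/5) → (3, 7/5, 51/5); (5, -12/5, 34/5) → (-5, -12/5, 34/5)
T4 reflect across x = 0: (3, 7/5, 51/5) → (-3, 7/5, 51/5); (-5, -12/5, 34/5) → (5, -12/5, 34/5)
T5 reflect across x = 0: (-3, 7/5, 51/5) → (3, 7/5, 51/5); (5, -12/5, 34/5) → (-5, -12/5, 34/5)
T6 reflect across z = 0: (3, 7/5, 51/5) → (3, 7/5, -51/5); (-5, -12/5, 34/5) → (-5, -12/5, -34/5)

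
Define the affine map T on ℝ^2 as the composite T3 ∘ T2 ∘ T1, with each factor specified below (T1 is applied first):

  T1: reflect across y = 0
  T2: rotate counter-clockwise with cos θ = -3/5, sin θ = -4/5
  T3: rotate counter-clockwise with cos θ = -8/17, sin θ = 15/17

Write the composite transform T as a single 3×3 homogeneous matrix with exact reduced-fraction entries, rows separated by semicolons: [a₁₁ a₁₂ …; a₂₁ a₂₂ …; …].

T = [84/85 -13/85 0; -13/85 -84/85 0; 0 0 1]

T1 = [1 0 0; 0 -1 0; 0 0 1]
T2·T1 = [-3/5 -4/5 0; -4/5 3/5 0; 0 0 1]
T3·…·T1 = [84/85 -13/85 0; -13/85 -84/85 0; 0 0 1]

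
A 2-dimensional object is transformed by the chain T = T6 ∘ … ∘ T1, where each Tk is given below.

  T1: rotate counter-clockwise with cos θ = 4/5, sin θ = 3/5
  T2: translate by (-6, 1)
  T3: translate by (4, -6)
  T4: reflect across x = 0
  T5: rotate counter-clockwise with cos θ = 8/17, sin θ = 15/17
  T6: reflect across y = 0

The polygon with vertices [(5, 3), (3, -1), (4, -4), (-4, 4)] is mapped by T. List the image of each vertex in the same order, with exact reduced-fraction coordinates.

image vertices: (-38/85, -1/85), (52/17, 47/17), (291/85, 502/85), (619/85, -402/85)

T1 rotate counter-clockwise with cos θ = 4/5, sin θ = 3/5: (5, 3) → (11/5, 27/5); (3, -1) → (3, 1); (4, -4) → (28/5, -4/5); (-4, 4) → (-28/5, 4/5)
T2 translate by (-6, 1): (11/5, 27/5) → (-19/5, 32/5); (3, 1) → (-3, 2); (28/5, -4/5) → (-2/5, 1/5); (-28/5, 4/5) → (-58/5, 9/5)
T3 translate by (4, -6): (-19/5, 32/5) → (1/5, 2/5); (-3, 2) → (1, -4); (-2/5, 1/5) → (18/5, -29/5); (-58/5, 9/5) → (-38/5, -21/5)
T4 reflect across x = 0: (1/5, 2/5) → (-1/5, 2/5); (1, -4) → (-1, -4); (18/5, -29/5) → (-18/5, -29/5); (-38/5, -21/5) → (38/5, -21/5)
T5 rotate counter-clockwise with cos θ = 8/17, sin θ = 15/17: (-1/5, 2/5) → (-38/85, 1/85); (-1, -4) → (52/17, -47/17); (-18/5, -29/5) → (291/85, -502/85); (38/5, -21/5) → (619/85, 402/85)
T6 reflect across y = 0: (-38/85, 1/85) → (-38/85, -1/85); (52/17, -47/17) → (52/17, 47/17); (291/85, -502/85) → (291/85, 502/85); (619/85, 402/85) → (619/85, -402/85)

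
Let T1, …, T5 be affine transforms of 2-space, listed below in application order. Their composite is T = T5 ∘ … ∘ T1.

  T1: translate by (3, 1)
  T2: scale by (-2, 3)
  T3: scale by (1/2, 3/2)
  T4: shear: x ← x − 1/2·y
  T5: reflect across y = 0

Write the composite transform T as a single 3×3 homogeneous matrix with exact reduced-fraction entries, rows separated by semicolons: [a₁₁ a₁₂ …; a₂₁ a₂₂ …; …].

T = [-1 -9/4 -21/4; 0 -9/2 -9/2; 0 0 1]

T1 = [1 0 3; 0 1 1; 0 0 1]
T2·T1 = [-2 0 -6; 0 3 3; 0 0 1]
T3·…·T1 = [-1 0 -3; 0 9/2 9/2; 0 0 1]
T4·…·T1 = [-1 -9/4 -21/4; 0 9/2 9/2; 0 0 1]
T5·…·T1 = [-1 -9/4 -21/4; 0 -9/2 -9/2; 0 0 1]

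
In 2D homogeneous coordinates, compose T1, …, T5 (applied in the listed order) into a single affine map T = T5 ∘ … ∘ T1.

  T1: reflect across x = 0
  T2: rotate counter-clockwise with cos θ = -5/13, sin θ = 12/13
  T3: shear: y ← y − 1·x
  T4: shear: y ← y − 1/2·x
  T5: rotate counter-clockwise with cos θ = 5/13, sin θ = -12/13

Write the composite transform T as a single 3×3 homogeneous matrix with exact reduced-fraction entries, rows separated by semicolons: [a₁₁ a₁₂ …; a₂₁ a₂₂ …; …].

T1 = [-1 0 0; 0 1 0; 0 0 1]
T2·T1 = [5/13 -12/13 0; -12/13 -5/13 0; 0 0 1]
T3·…·T1 = [5/13 -12/13 0; -17/13 7/13 0; 0 0 1]
T4·…·T1 = [5/13 -12/13 0; -3/2 1 0; 0 0 1]
T5·…·T1 = [-209/169 96/169 0; -315/338 209/169 0; 0 0 1]

T = [-209/169 96/169 0; -315/338 209/169 0; 0 0 1]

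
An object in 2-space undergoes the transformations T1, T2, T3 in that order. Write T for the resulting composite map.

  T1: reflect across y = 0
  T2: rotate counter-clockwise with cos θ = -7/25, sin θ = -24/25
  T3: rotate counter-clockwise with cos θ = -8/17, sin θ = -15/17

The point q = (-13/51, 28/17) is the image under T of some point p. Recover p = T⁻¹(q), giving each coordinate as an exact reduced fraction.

T1 = [1 0 0; 0 -1 0; 0 0 1]
T2·T1 = [-7/25 -24/25 0; -24/25 7/25 0; 0 0 1]
T3·…·T1 = [-304/425 297/425 0; 297/425 304/425 0; 0 0 1]
det M = -1; M⁻¹ = [-304/425 297/425 0; 297/425 304/425 0; 0 0 1]
M⁻¹ · (-13/51, 28/17)ᵀ = (4/3, 1)ᵀ

p = (4/3, 1)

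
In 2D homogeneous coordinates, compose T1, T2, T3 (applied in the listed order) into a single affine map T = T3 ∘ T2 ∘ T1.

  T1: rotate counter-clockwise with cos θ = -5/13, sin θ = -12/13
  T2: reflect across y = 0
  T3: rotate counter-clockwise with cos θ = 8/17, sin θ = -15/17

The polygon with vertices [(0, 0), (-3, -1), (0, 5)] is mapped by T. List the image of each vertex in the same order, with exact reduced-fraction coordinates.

image vertices: (0, 0), (-591/221, -373/221), (855/221, -700/221)

T1 rotate counter-clockwise with cos θ = -5/13, sin θ = -12/13: (0, 0) → (0, 0); (-3, -1) → (3/13, 41/13); (0, 5) → (60/13, -25/13)
T2 reflect across y = 0: (0, 0) → (0, 0); (3/13, 41/13) → (3/13, -41/13); (60/13, -25/13) → (60/13, 25/13)
T3 rotate counter-clockwise with cos θ = 8/17, sin θ = -15/17: (0, 0) → (0, 0); (3/13, -41/13) → (-591/221, -373/221); (60/13, 25/13) → (855/221, -700/221)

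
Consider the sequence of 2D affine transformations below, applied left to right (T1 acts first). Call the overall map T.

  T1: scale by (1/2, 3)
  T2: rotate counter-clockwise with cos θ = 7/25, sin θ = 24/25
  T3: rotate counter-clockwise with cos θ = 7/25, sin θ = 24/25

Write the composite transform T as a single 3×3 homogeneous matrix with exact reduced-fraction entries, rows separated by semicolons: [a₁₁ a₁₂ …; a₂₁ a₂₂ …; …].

T = [-527/1250 -1008/625 0; 168/625 -1581/625 0; 0 0 1]

T1 = [1/2 0 0; 0 3 0; 0 0 1]
T2·T1 = [7/50 -72/25 0; 12/25 21/25 0; 0 0 1]
T3·…·T1 = [-527/1250 -1008/625 0; 168/625 -1581/625 0; 0 0 1]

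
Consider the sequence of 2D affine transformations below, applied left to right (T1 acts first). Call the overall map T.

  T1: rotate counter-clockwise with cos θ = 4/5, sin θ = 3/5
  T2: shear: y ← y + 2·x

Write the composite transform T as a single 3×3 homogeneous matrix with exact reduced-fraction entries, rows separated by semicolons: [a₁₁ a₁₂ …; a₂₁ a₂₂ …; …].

T = [4/5 -3/5 0; 11/5 -2/5 0; 0 0 1]

T1 = [4/5 -3/5 0; 3/5 4/5 0; 0 0 1]
T2·T1 = [4/5 -3/5 0; 11/5 -2/5 0; 0 0 1]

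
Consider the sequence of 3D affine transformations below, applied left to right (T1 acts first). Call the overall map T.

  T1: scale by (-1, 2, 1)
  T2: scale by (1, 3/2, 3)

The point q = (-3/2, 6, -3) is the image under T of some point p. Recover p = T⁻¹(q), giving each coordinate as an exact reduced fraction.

T1 = [-1 0 0 0; 0 2 0 0; 0 0 1 0; 0 0 0 1]
T2·T1 = [-1 0 0 0; 0 3 0 0; 0 0 3 0; 0 0 0 1]
det M = -9; M⁻¹ = [-1 0 0 0; 0 1/3 0 0; 0 0 1/3 0; 0 0 0 1]
M⁻¹ · (-3/2, 6, -3)ᵀ = (3/2, 2, -1)ᵀ

p = (3/2, 2, -1)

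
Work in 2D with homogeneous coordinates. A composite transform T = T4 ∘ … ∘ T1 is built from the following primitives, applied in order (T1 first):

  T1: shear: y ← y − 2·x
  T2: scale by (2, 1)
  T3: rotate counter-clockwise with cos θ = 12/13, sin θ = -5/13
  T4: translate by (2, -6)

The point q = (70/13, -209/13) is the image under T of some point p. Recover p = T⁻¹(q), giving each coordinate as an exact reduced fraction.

p = (7/2, -1)

T1 = [1 0 0; -2 1 0; 0 0 1]
T2·T1 = [2 0 0; -2 1 0; 0 0 1]
T3·…·T1 = [14/13 5/13 0; -34/13 12/13 0; 0 0 1]
T4·…·T1 = [14/13 5/13 2; -34/13 12/13 -6; 0 0 1]
det M = 2; M⁻¹ = [6/13 -5/26 -27/13; 17/13 7/13 8/13; 0 0 1]
M⁻¹ · (70/13, -209/13)ᵀ = (7/2, -1)ᵀ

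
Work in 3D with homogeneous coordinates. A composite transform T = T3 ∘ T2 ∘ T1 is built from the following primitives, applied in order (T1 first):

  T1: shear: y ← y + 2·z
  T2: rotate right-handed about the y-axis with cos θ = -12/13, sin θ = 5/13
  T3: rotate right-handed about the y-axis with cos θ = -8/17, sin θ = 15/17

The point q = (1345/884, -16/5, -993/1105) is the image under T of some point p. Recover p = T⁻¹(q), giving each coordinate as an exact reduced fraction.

p = (-3/4, 0, -8/5)

T1 = [1 0 0 0; 0 1 2 0; 0 0 1 0; 0 0 0 1]
T2·T1 = [-12/13 0 5/13 0; 0 1 2 0; -5/13 0 -12/13 0; 0 0 0 1]
T3·…·T1 = [21/221 0 -220/221 0; 0 1 2 0; 220/221 0 21/221 0; 0 0 0 1]
det M = 1; M⁻¹ = [21/221 0 220/221 0; 440/221 1 -42/221 0; -220/221 0 21/221 0; 0 0 0 1]
M⁻¹ · (1345/884, -16/5, -993/1105)ᵀ = (-3/4, 0, -8/5)ᵀ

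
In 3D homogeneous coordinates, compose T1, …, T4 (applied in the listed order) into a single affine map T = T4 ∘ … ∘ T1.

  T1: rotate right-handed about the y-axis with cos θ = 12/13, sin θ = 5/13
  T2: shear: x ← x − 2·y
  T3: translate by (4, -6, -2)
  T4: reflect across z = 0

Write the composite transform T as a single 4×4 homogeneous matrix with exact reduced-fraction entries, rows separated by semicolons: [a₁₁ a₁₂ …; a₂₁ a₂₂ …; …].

T1 = [12/13 0 5/13 0; 0 1 0 0; -5/13 0 12/13 0; 0 0 0 1]
T2·T1 = [12/13 -2 5/13 0; 0 1 0 0; -5/13 0 12/13 0; 0 0 0 1]
T3·…·T1 = [12/13 -2 5/13 4; 0 1 0 -6; -5/13 0 12/13 -2; 0 0 0 1]
T4·…·T1 = [12/13 -2 5/13 4; 0 1 0 -6; 5/13 0 -12/13 2; 0 0 0 1]

T = [12/13 -2 5/13 4; 0 1 0 -6; 5/13 0 -12/13 2; 0 0 0 1]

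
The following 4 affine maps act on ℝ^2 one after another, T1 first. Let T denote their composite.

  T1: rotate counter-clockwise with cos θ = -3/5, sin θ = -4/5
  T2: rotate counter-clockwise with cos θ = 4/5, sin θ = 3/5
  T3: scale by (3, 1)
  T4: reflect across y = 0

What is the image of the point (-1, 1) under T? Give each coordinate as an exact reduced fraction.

T1 rotate counter-clockwise with cos θ = -3/5, sin θ = -4/5: (-1, 1) → (7/5, 1/5)
T2 rotate counter-clockwise with cos θ = 4/5, sin θ = 3/5: (7/5, 1/5) → (1, 1)
T3 scale by (3, 1): (1, 1) → (3, 1)
T4 reflect across y = 0: (3, 1) → (3, -1)

T(p) = (3, -1)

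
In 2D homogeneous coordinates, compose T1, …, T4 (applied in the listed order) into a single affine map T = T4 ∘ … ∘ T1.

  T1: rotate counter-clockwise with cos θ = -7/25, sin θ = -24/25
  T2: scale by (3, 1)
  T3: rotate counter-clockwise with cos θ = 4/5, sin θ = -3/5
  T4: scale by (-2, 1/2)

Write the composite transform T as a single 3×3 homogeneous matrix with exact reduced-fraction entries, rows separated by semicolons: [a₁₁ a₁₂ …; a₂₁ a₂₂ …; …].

T1 = [-7/25 24/25 0; -24/25 -7/25 0; 0 0 1]
T2·T1 = [-21/25 72/25 0; -24/25 -7/25 0; 0 0 1]
T3·…·T1 = [-156/125 267/125 0; -33/125 -244/125 0; 0 0 1]
T4·…·T1 = [312/125 -534/125 0; -33/250 -122/125 0; 0 0 1]

T = [312/125 -534/125 0; -33/250 -122/125 0; 0 0 1]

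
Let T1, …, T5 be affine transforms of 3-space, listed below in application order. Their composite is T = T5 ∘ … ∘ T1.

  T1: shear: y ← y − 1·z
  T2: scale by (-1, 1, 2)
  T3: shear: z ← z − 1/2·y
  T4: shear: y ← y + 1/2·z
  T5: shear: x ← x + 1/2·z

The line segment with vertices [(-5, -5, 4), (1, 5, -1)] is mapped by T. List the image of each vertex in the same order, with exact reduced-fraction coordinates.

T1 shear: y ← y − 1·z: (-5, -5, 4) → (-5, -9, 4); (1, 5, -1) → (1, 6, -1)
T2 scale by (-1, 1, 2): (-5, -9, 4) → (5, -9, 8); (1, 6, -1) → (-1, 6, -2)
T3 shear: z ← z − 1/2·y: (5, -9, 8) → (5, -9, 25/2); (-1, 6, -2) → (-1, 6, -5)
T4 shear: y ← y + 1/2·z: (5, -9, 25/2) → (5, -11/4, 25/2); (-1, 6, -5) → (-1, 7/2, -5)
T5 shear: x ← x + 1/2·z: (5, -11/4, 25/2) → (45/4, -11/4, 25/2); (-1, 7/2, -5) → (-7/2, 7/2, -5)

image vertices: (45/4, -11/4, 25/2), (-7/2, 7/2, -5)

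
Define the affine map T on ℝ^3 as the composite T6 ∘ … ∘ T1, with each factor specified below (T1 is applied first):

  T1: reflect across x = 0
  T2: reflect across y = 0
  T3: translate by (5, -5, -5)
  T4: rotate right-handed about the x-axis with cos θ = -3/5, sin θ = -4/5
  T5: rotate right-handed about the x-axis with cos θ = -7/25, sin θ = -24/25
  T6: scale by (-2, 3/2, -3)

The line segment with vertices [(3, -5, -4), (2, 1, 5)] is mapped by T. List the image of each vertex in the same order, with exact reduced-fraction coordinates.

image vertices: (-4, 54/5, -81/5), (-6, 27/5, 72/5)

T1 reflect across x = 0: (3, -5, -4) → (-3, -5, -4); (2, 1, 5) → (-2, 1, 5)
T2 reflect across y = 0: (-3, -5, -4) → (-3, 5, -4); (-2, 1, 5) → (-2, -1, 5)
T3 translate by (5, -5, -5): (-3, 5, -4) → (2, 0, -9); (-2, -1, 5) → (3, -6, 0)
T4 rotate right-handed about the x-axis with cos θ = -3/5, sin θ = -4/5: (2, 0, -9) → (2, -36/5, 27/5); (3, -6, 0) → (3, 18/5, 24/5)
T5 rotate right-handed about the x-axis with cos θ = -7/25, sin θ = -24/25: (2, -36/5, 27/5) → (2, 36/5, 27/5); (3, 18/5, 24/5) → (3, 18/5, -24/5)
T6 scale by (-2, 3/2, -3): (2, 36/5, 27/5) → (-4, 54/5, -81/5); (3, 18/5, -24/5) → (-6, 27/5, 72/5)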